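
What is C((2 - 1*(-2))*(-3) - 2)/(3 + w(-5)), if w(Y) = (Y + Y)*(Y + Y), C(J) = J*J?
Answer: 196/103 ≈ 1.9029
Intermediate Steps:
C(J) = J²
w(Y) = 4*Y² (w(Y) = (2*Y)*(2*Y) = 4*Y²)
C((2 - 1*(-2))*(-3) - 2)/(3 + w(-5)) = ((2 - 1*(-2))*(-3) - 2)²/(3 + 4*(-5)²) = ((2 + 2)*(-3) - 2)²/(3 + 4*25) = (4*(-3) - 2)²/(3 + 100) = (-12 - 2)²/103 = (1/103)*(-14)² = (1/103)*196 = 196/103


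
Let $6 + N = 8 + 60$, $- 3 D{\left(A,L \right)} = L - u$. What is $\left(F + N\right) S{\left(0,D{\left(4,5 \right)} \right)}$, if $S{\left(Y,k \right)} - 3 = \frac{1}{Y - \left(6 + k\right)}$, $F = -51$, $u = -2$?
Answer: $30$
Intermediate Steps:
$D{\left(A,L \right)} = - \frac{2}{3} - \frac{L}{3}$ ($D{\left(A,L \right)} = - \frac{L - -2}{3} = - \frac{L + 2}{3} = - \frac{2 + L}{3} = - \frac{2}{3} - \frac{L}{3}$)
$N = 62$ ($N = -6 + \left(8 + 60\right) = -6 + 68 = 62$)
$S{\left(Y,k \right)} = 3 + \frac{1}{-6 + Y - k}$ ($S{\left(Y,k \right)} = 3 + \frac{1}{Y - \left(6 + k\right)} = 3 + \frac{1}{-6 + Y - k}$)
$\left(F + N\right) S{\left(0,D{\left(4,5 \right)} \right)} = \left(-51 + 62\right) \frac{17 - 0 + 3 \left(- \frac{2}{3} - \frac{5}{3}\right)}{6 - \frac{7}{3} - 0} = 11 \frac{17 + 0 + 3 \left(- \frac{2}{3} - \frac{5}{3}\right)}{6 - \frac{7}{3} + 0} = 11 \frac{17 + 0 + 3 \left(- \frac{7}{3}\right)}{6 - \frac{7}{3} + 0} = 11 \frac{17 + 0 - 7}{\frac{11}{3}} = 11 \cdot \frac{3}{11} \cdot 10 = 11 \cdot \frac{30}{11} = 30$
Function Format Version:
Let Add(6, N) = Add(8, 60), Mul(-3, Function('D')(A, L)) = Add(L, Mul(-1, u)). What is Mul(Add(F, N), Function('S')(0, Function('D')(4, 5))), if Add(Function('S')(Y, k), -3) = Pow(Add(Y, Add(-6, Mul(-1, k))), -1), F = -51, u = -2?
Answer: 30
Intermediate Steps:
Function('D')(A, L) = Add(Rational(-2, 3), Mul(Rational(-1, 3), L)) (Function('D')(A, L) = Mul(Rational(-1, 3), Add(L, Mul(-1, -2))) = Mul(Rational(-1, 3), Add(L, 2)) = Mul(Rational(-1, 3), Add(2, L)) = Add(Rational(-2, 3), Mul(Rational(-1, 3), L)))
N = 62 (N = Add(-6, Add(8, 60)) = Add(-6, 68) = 62)
Function('S')(Y, k) = Add(3, Pow(Add(-6, Y, Mul(-1, k)), -1)) (Function('S')(Y, k) = Add(3, Pow(Add(Y, Add(-6, Mul(-1, k))), -1)) = Add(3, Pow(Add(-6, Y, Mul(-1, k)), -1)))
Mul(Add(F, N), Function('S')(0, Function('D')(4, 5))) = Mul(Add(-51, 62), Mul(Pow(Add(6, Add(Rational(-2, 3), Mul(Rational(-1, 3), 5)), Mul(-1, 0)), -1), Add(17, Mul(-3, 0), Mul(3, Add(Rational(-2, 3), Mul(Rational(-1, 3), 5)))))) = Mul(11, Mul(Pow(Add(6, Add(Rational(-2, 3), Rational(-5, 3)), 0), -1), Add(17, 0, Mul(3, Add(Rational(-2, 3), Rational(-5, 3)))))) = Mul(11, Mul(Pow(Add(6, Rational(-7, 3), 0), -1), Add(17, 0, Mul(3, Rational(-7, 3))))) = Mul(11, Mul(Pow(Rational(11, 3), -1), Add(17, 0, -7))) = Mul(11, Mul(Rational(3, 11), 10)) = Mul(11, Rational(30, 11)) = 30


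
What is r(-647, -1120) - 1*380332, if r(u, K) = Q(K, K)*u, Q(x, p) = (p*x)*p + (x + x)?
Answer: 908989484948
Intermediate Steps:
Q(x, p) = 2*x + x*p**2 (Q(x, p) = x*p**2 + 2*x = 2*x + x*p**2)
r(u, K) = K*u*(2 + K**2) (r(u, K) = (K*(2 + K**2))*u = K*u*(2 + K**2))
r(-647, -1120) - 1*380332 = -1120*(-647)*(2 + (-1120)**2) - 1*380332 = -1120*(-647)*(2 + 1254400) - 380332 = -1120*(-647)*1254402 - 380332 = 908989865280 - 380332 = 908989484948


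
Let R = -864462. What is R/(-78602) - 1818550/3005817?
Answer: 1227736454177/118131613917 ≈ 10.393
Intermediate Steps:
R/(-78602) - 1818550/3005817 = -864462/(-78602) - 1818550/3005817 = -864462*(-1/78602) - 1818550*1/3005817 = 432231/39301 - 1818550/3005817 = 1227736454177/118131613917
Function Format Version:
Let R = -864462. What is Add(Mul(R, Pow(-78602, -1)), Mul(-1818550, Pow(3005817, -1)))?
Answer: Rational(1227736454177, 118131613917) ≈ 10.393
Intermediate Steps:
Add(Mul(R, Pow(-78602, -1)), Mul(-1818550, Pow(3005817, -1))) = Add(Mul(-864462, Pow(-78602, -1)), Mul(-1818550, Pow(3005817, -1))) = Add(Mul(-864462, Rational(-1, 78602)), Mul(-1818550, Rational(1, 3005817))) = Add(Rational(432231, 39301), Rational(-1818550, 3005817)) = Rational(1227736454177, 118131613917)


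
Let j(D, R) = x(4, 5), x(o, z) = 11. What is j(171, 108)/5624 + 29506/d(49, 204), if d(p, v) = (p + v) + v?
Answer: 165946771/2570168 ≈ 64.567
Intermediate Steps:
j(D, R) = 11
d(p, v) = p + 2*v
j(171, 108)/5624 + 29506/d(49, 204) = 11/5624 + 29506/(49 + 2*204) = 11*(1/5624) + 29506/(49 + 408) = 11/5624 + 29506/457 = 165946771/2570168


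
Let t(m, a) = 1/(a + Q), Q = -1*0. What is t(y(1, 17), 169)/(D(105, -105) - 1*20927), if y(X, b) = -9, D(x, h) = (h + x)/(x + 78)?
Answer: -1/3536663 ≈ -2.8275e-7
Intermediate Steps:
Q = 0
D(x, h) = (h + x)/(78 + x)
t(m, a) = 1/a (t(m, a) = 1/(a + 0) = 1/a)
t(y(1, 17), 169)/(D(105, -105) - 1*20927) = 1/(169*((-105 + 105)/(78 + 105) - 1*20927)) = 1/(169*(0/183 - 20927)) = 1/(169*((1/183)*0 - 20927)) = 1/(169*(0 - 20927)) = (1/169)/(-20927) = (1/169)*(-1/20927) = -1/3536663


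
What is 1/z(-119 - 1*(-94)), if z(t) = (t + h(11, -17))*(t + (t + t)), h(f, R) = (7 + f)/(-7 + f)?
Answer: 2/3075 ≈ 0.00065041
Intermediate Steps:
h(f, R) = (7 + f)/(-7 + f)
z(t) = 3*t*(9/2 + t) (z(t) = (t + (7 + 11)/(-7 + 11))*(t + (t + t)) = (t + 18/4)*(t + 2*t) = (t + (¼)*18)*(3*t) = (t + 9/2)*(3*t) = (9/2 + t)*(3*t) = 3*t*(9/2 + t))
1/z(-119 - 1*(-94)) = 1/(3*(-119 - 1*(-94))*(9 + 2*(-119 - 1*(-94)))/2) = 1/(3*(-119 + 94)*(9 + 2*(-119 + 94))/2) = 1/((3/2)*(-25)*(9 + 2*(-25))) = 1/((3/2)*(-25)*(9 - 50)) = 1/((3/2)*(-25)*(-41)) = 1/(3075/2) = 2/3075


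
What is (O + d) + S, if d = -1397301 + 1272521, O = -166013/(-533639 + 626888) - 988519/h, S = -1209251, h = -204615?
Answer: -314240068529629/235557335 ≈ -1.3340e+6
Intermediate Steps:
O = 718637756/235557335 (O = -166013/(-533639 + 626888) - 988519/(-204615) = -166013/93249 - 988519*(-1/204615) = -166013*1/93249 + 988519/204615 = -166013/93249 + 988519/204615 = 718637756/235557335 ≈ 3.0508)
d = -124780
(O + d) + S = (718637756/235557335 - 124780) - 1209251 = -29392125623544/235557335 - 1209251 = -314240068529629/235557335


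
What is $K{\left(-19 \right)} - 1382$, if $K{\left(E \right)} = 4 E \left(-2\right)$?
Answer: $-1230$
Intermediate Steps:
$K{\left(E \right)} = - 8 E$
$K{\left(-19 \right)} - 1382 = \left(-8\right) \left(-19\right) - 1382 = 152 - 1382 = -1230$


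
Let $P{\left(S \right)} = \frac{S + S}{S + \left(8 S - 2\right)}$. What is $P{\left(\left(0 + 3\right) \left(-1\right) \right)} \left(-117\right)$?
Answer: $- \frac{702}{29} \approx -24.207$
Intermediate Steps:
$P{\left(S \right)} = \frac{2 S}{-2 + 9 S}$ ($P{\left(S \right)} = \frac{2 S}{S + \left(-2 + 8 S\right)} = \frac{2 S}{-2 + 9 S}$)
$P{\left(\left(0 + 3\right) \left(-1\right) \right)} \left(-117\right) = \frac{2 \left(0 + 3\right) \left(-1\right)}{-2 + 9 \left(0 + 3\right) \left(-1\right)} \left(-117\right) = \frac{2 \cdot 3 \left(-1\right)}{-2 + 9 \cdot 3 \left(-1\right)} \left(-117\right) = 2 \left(-3\right) \frac{1}{-2 + 9 \left(-3\right)} \left(-117\right) = 2 \left(-3\right) \frac{1}{-2 - 27} \left(-117\right) = 2 \left(-3\right) \frac{1}{-29} \left(-117\right) = 2 \left(-3\right) \left(- \frac{1}{29}\right) \left(-117\right) = \frac{6}{29} \left(-117\right) = - \frac{702}{29}$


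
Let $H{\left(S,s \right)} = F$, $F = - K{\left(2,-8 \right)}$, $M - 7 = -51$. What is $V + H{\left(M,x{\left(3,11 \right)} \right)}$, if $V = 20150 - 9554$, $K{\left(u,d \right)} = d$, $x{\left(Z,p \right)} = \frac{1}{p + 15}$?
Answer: $10604$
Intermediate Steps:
$x{\left(Z,p \right)} = \frac{1}{15 + p}$
$M = -44$ ($M = 7 - 51 = -44$)
$F = 8$ ($F = \left(-1\right) \left(-8\right) = 8$)
$H{\left(S,s \right)} = 8$
$V = 10596$ ($V = 20150 - 9554 = 10596$)
$V + H{\left(M,x{\left(3,11 \right)} \right)} = 10596 + 8 = 10604$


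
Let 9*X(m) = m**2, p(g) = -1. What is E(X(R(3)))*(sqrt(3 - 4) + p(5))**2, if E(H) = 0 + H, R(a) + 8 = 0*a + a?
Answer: -50*I/9 ≈ -5.5556*I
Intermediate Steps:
R(a) = -8 + a (R(a) = -8 + (0*a + a) = -8 + (0 + a) = -8 + a)
X(m) = m**2/9
E(H) = H
E(X(R(3)))*(sqrt(3 - 4) + p(5))**2 = ((-8 + 3)**2/9)*(sqrt(3 - 4) - 1)**2 = ((1/9)*(-5)**2)*(sqrt(-1) - 1)**2 = ((1/9)*25)*(I - 1)**2 = 25*(-1 + I)**2/9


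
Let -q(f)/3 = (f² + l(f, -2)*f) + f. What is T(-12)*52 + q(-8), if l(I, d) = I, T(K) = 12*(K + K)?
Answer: -15336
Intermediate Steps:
T(K) = 24*K (T(K) = 12*(2*K) = 24*K)
q(f) = -6*f² - 3*f (q(f) = -3*((f² + f*f) + f) = -3*((f² + f²) + f) = -3*(2*f² + f) = -3*(f + 2*f²) = -6*f² - 3*f)
T(-12)*52 + q(-8) = (24*(-12))*52 - 3*(-8)*(1 + 2*(-8)) = -288*52 - 3*(-8)*(1 - 16) = -14976 - 3*(-8)*(-15) = -14976 - 360 = -15336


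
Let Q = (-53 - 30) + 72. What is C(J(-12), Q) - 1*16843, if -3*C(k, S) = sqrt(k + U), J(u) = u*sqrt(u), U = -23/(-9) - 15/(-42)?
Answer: -16843 - sqrt(5138 - 42336*I*sqrt(3))/126 ≈ -16845.0 + 1.4674*I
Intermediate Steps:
U = 367/126 (U = -23*(-1/9) - 15*(-1/42) = 23/9 + 5/14 = 367/126 ≈ 2.9127)
J(u) = u**(3/2)
Q = -11 (Q = -83 + 72 = -11)
C(k, S) = -sqrt(367/126 + k)/3 (C(k, S) = -sqrt(k + 367/126)/3 = -sqrt(367/126 + k)/3)
C(J(-12), Q) - 1*16843 = -sqrt(5138 + 1764*(-12)**(3/2))/126 - 1*16843 = -sqrt(5138 + 1764*(-24*I*sqrt(3)))/126 - 16843 = -sqrt(5138 - 42336*I*sqrt(3))/126 - 16843 = -16843 - sqrt(5138 - 42336*I*sqrt(3))/126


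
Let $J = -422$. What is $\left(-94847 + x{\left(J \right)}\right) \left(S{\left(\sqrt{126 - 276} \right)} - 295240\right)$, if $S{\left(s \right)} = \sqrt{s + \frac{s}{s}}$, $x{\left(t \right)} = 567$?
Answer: $27835227200 - 94280 \sqrt{1 + 5 i \sqrt{6}} \approx 2.7835 \cdot 10^{10} - 2.2398 \cdot 10^{5} i$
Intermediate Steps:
$S{\left(s \right)} = \sqrt{1 + s}$ ($S{\left(s \right)} = \sqrt{s + 1} = \sqrt{1 + s}$)
$\left(-94847 + x{\left(J \right)}\right) \left(S{\left(\sqrt{126 - 276} \right)} - 295240\right) = \left(-94847 + 567\right) \left(\sqrt{1 + \sqrt{126 - 276}} - 295240\right) = - 94280 \left(\sqrt{1 + \sqrt{-150}} - 295240\right) = - 94280 \left(\sqrt{1 + 5 i \sqrt{6}} - 295240\right) = - 94280 \left(-295240 + \sqrt{1 + 5 i \sqrt{6}}\right) = 27835227200 - 94280 \sqrt{1 + 5 i \sqrt{6}}$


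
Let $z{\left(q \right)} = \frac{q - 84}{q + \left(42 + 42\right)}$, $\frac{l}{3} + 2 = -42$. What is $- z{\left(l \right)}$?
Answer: $- \frac{9}{2} \approx -4.5$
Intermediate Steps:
$l = -132$ ($l = -6 + 3 \left(-42\right) = -6 - 126 = -132$)
$z{\left(q \right)} = \frac{-84 + q}{84 + q}$ ($z{\left(q \right)} = \frac{-84 + q}{q + 84} = \frac{-84 + q}{84 + q}$)
$- z{\left(l \right)} = - \frac{-84 - 132}{84 - 132} = - \frac{-216}{-48} = - \frac{\left(-1\right) \left(-216\right)}{48} = \left(-1\right) \frac{9}{2} = - \frac{9}{2}$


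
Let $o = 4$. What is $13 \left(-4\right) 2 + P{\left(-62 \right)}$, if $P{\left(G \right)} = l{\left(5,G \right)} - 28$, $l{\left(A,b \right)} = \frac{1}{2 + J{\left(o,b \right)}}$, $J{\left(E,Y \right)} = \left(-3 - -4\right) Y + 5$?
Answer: $- \frac{7261}{55} \approx -132.02$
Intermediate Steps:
$J{\left(E,Y \right)} = 5 + Y$ ($J{\left(E,Y \right)} = \left(-3 + 4\right) Y + 5 = 1 Y + 5 = Y + 5 = 5 + Y$)
$l{\left(A,b \right)} = \frac{1}{7 + b}$ ($l{\left(A,b \right)} = \frac{1}{2 + \left(5 + b\right)} = \frac{1}{7 + b}$)
$P{\left(G \right)} = -28 + \frac{1}{7 + G}$ ($P{\left(G \right)} = \frac{1}{7 + G} - 28 = -28 + \frac{1}{7 + G}$)
$13 \left(-4\right) 2 + P{\left(-62 \right)} = 13 \left(-4\right) 2 + \frac{-195 - -1736}{7 - 62} = \left(-52\right) 2 + \frac{-195 + 1736}{-55} = -104 - \frac{1541}{55} = - \frac{7261}{55}$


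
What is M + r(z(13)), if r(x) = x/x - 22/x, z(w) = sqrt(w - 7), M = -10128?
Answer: -10127 - 11*sqrt(6)/3 ≈ -10136.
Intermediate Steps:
z(w) = sqrt(-7 + w)
r(x) = 1 - 22/x
M + r(z(13)) = -10128 + (-22 + sqrt(-7 + 13))/(sqrt(-7 + 13)) = -10128 + (-22 + sqrt(6))/(sqrt(6)) = -10128 + (sqrt(6)/6)*(-22 + sqrt(6)) = -10128 + sqrt(6)*(-22 + sqrt(6))/6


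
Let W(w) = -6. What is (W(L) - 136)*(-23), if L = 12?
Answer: 3266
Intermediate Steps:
(W(L) - 136)*(-23) = (-6 - 136)*(-23) = -142*(-23) = 3266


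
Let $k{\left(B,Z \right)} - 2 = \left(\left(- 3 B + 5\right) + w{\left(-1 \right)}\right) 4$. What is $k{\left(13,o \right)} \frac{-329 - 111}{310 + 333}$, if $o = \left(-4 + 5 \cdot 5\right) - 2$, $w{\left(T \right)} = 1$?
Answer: $\frac{57200}{643} \approx 88.958$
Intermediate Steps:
$o = 19$ ($o = \left(-4 + 25\right) - 2 = 21 - 2 = 19$)
$k{\left(B,Z \right)} = 26 - 12 B$ ($k{\left(B,Z \right)} = 2 + \left(\left(- 3 B + 5\right) + 1\right) 4 = 2 + \left(\left(5 - 3 B\right) + 1\right) 4 = 2 + \left(6 - 3 B\right) 4 = 2 - \left(-24 + 12 B\right) = 26 - 12 B$)
$k{\left(13,o \right)} \frac{-329 - 111}{310 + 333} = \left(26 - 156\right) \frac{-329 - 111}{310 + 333} = \left(26 - 156\right) \left(- \frac{440}{643}\right) = - 130 \left(\left(-440\right) \frac{1}{643}\right) = \left(-130\right) \left(- \frac{440}{643}\right) = \frac{57200}{643}$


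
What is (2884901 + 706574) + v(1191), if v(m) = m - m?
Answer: 3591475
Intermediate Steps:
v(m) = 0
(2884901 + 706574) + v(1191) = (2884901 + 706574) + 0 = 3591475 + 0 = 3591475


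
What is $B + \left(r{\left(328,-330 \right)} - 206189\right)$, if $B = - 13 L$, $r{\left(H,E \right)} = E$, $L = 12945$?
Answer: $-374804$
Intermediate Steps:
$B = -168285$ ($B = \left(-13\right) 12945 = -168285$)
$B + \left(r{\left(328,-330 \right)} - 206189\right) = -168285 - 206519 = -374804$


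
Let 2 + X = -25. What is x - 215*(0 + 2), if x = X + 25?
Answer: -432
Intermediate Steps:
X = -27 (X = -2 - 25 = -27)
x = -2 (x = -27 + 25 = -2)
x - 215*(0 + 2) = -2 - 215*(0 + 2) = -2 - 215*2 = -2 - 43*10 = -2 - 430 = -432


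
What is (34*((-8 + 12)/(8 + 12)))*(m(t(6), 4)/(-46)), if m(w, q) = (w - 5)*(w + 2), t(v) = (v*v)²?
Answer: -28487206/115 ≈ -2.4771e+5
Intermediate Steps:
t(v) = v⁴ (t(v) = (v²)² = v⁴)
m(w, q) = (-5 + w)*(2 + w)
(34*((-8 + 12)/(8 + 12)))*(m(t(6), 4)/(-46)) = (34*((-8 + 12)/(8 + 12)))*((-10 + (6⁴)² - 3*6⁴)/(-46)) = (34*(4/20))*((-10 + 1296² - 3*1296)*(-1/46)) = (34*(4*(1/20)))*((-10 + 1679616 - 3888)*(-1/46)) = (34*(⅕))*(1675718*(-1/46)) = (34/5)*(-837859/23) = -28487206/115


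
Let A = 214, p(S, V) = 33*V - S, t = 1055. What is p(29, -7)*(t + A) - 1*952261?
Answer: -1282201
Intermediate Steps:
p(S, V) = -S + 33*V
p(29, -7)*(t + A) - 1*952261 = (-1*29 + 33*(-7))*(1055 + 214) - 1*952261 = (-29 - 231)*1269 - 952261 = -260*1269 - 952261 = -329940 - 952261 = -1282201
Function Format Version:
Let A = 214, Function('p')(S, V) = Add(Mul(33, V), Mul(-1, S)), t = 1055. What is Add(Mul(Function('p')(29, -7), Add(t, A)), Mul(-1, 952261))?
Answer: -1282201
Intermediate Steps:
Function('p')(S, V) = Add(Mul(-1, S), Mul(33, V))
Add(Mul(Function('p')(29, -7), Add(t, A)), Mul(-1, 952261)) = Add(Mul(Add(Mul(-1, 29), Mul(33, -7)), Add(1055, 214)), Mul(-1, 952261)) = Add(Mul(Add(-29, -231), 1269), -952261) = Add(Mul(-260, 1269), -952261) = Add(-329940, -952261) = -1282201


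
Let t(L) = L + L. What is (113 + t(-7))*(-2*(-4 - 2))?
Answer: 1188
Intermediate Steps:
t(L) = 2*L
(113 + t(-7))*(-2*(-4 - 2)) = (113 + 2*(-7))*(-2*(-4 - 2)) = (113 - 14)*(-2*(-6)) = 99*12 = 1188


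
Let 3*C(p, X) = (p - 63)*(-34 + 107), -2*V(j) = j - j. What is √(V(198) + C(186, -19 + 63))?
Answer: √2993 ≈ 54.708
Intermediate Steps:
V(j) = 0 (V(j) = -(j - j)/2 = -½*0 = 0)
C(p, X) = -1533 + 73*p/3 (C(p, X) = ((p - 63)*(-34 + 107))/3 = ((-63 + p)*73)/3 = (-4599 + 73*p)/3 = -1533 + 73*p/3)
√(V(198) + C(186, -19 + 63)) = √(0 + (-1533 + (73/3)*186)) = √(0 + (-1533 + 4526)) = √(0 + 2993) = √2993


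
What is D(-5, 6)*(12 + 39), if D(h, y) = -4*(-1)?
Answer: 204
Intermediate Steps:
D(h, y) = 4
D(-5, 6)*(12 + 39) = 4*(12 + 39) = 4*51 = 204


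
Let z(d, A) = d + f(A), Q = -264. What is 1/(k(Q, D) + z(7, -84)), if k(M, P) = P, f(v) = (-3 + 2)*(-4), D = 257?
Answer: 1/268 ≈ 0.0037313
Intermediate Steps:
f(v) = 4 (f(v) = -1*(-4) = 4)
z(d, A) = 4 + d (z(d, A) = d + 4 = 4 + d)
1/(k(Q, D) + z(7, -84)) = 1/(257 + (4 + 7)) = 1/(257 + 11) = 1/268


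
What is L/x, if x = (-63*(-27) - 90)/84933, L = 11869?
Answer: 112007753/179 ≈ 6.2574e+5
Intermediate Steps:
x = 179/9437 (x = (1701 - 90)*(1/84933) = 1611*(1/84933) = 179/9437 ≈ 0.018968)
L/x = 11869/(179/9437) = 11869*(9437/179) = 112007753/179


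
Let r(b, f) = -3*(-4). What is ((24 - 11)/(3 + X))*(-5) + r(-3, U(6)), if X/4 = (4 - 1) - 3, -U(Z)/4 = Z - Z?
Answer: -29/3 ≈ -9.6667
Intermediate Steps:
U(Z) = 0 (U(Z) = -4*(Z - Z) = -4*0 = 0)
r(b, f) = 12
X = 0 (X = 4*((4 - 1) - 3) = 4*(3 - 3) = 4*0 = 0)
((24 - 11)/(3 + X))*(-5) + r(-3, U(6)) = ((24 - 11)/(3 + 0))*(-5) + 12 = (13/3)*(-5) + 12 = -65/3 + 12 = -29/3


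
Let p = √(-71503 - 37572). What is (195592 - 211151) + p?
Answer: -15559 + 5*I*√4363 ≈ -15559.0 + 330.27*I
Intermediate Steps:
p = 5*I*√4363 (p = √(-109075) = 5*I*√4363 ≈ 330.27*I)
(195592 - 211151) + p = (195592 - 211151) + 5*I*√4363 = -15559 + 5*I*√4363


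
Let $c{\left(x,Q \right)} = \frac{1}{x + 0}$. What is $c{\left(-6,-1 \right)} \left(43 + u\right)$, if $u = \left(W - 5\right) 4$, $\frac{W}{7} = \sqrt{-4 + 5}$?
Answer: $- \frac{17}{2} \approx -8.5$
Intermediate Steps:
$W = 7$ ($W = 7 \sqrt{-4 + 5} = 7 \sqrt{1} = 7 \cdot 1 = 7$)
$c{\left(x,Q \right)} = \frac{1}{x}$
$u = 8$ ($u = \left(7 - 5\right) 4 = 2 \cdot 4 = 8$)
$c{\left(-6,-1 \right)} \left(43 + u\right) = \frac{43 + 8}{-6} = \left(- \frac{1}{6}\right) 51 = - \frac{17}{2}$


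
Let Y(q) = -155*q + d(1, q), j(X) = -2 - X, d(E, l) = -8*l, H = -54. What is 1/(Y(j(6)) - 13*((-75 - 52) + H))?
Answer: 1/3657 ≈ 0.00027345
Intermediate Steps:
Y(q) = -163*q (Y(q) = -155*q - 8*q = -163*q)
1/(Y(j(6)) - 13*((-75 - 52) + H)) = 1/(-163*(-2 - 1*6) - 13*((-75 - 52) - 54)) = 1/(-163*(-2 - 6) - 13*(-127 - 54)) = 1/(-163*(-8) - 13*(-181)) = 1/(1304 + 2353) = 1/3657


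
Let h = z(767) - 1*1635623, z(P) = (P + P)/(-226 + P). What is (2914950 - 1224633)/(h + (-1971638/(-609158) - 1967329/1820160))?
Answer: -506961462419395822080/490556089569060285751 ≈ -1.0334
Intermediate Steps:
z(P) = 2*P/(-226 + P) (z(P) = (2*P)/(-226 + P) = 2*P/(-226 + P))
h = -884870509/541 (h = 2*767/(-226 + 767) - 1*1635623 = 2*767/541 - 1635623 = 2*767*(1/541) - 1635623 = 1534/541 - 1635623 = -884870509/541 ≈ -1.6356e+6)
(2914950 - 1224633)/(h + (-1971638/(-609158) - 1967329/1820160)) = (2914950 - 1224633)/(-884870509/541 + (-1971638/(-609158) - 1967329/1820160)) = 1690317/(-884870509/541 + (-1971638*(-1/609158) - 1967329*1/1820160)) = 1690317/(-884870509/541 + (985819/304579 - 1967329/1820160)) = 1690317/(-884870509/541 + 1195141211549/554382512640) = 1690317/(-490556089569060285751/299920939338240) = 1690317*(-299920939338240/490556089569060285751) = -506961462419395822080/490556089569060285751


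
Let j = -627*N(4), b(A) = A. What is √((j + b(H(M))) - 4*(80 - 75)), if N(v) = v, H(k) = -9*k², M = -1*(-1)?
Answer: I*√2537 ≈ 50.369*I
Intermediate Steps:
M = 1
j = -2508 (j = -627*4 = -2508)
√((j + b(H(M))) - 4*(80 - 75)) = √((-2508 - 9*1²) - 4*(80 - 75)) = √((-2508 - 9*1) - 4*5) = √((-2508 - 9) - 20) = √(-2517 - 20) = √(-2537) = I*√2537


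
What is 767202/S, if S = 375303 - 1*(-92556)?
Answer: 255734/155953 ≈ 1.6398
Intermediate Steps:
S = 467859 (S = 375303 + 92556 = 467859)
767202/S = 767202/467859 = 767202*(1/467859) = 255734/155953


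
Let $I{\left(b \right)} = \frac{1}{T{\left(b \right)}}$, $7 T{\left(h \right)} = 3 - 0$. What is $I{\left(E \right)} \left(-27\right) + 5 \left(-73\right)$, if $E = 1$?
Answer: $-428$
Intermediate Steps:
$T{\left(h \right)} = \frac{3}{7}$ ($T{\left(h \right)} = \frac{3 - 0}{7} = \frac{3 + 0}{7} = \frac{1}{7} \cdot 3 = \frac{3}{7}$)
$I{\left(b \right)} = \frac{7}{3}$ ($I{\left(b \right)} = \frac{1}{\frac{3}{7}} = \frac{7}{3}$)
$I{\left(E \right)} \left(-27\right) + 5 \left(-73\right) = \frac{7}{3} \left(-27\right) + 5 \left(-73\right) = -63 - 365 = -428$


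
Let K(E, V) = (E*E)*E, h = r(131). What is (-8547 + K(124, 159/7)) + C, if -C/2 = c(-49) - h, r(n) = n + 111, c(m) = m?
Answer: 1898659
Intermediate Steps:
r(n) = 111 + n
h = 242 (h = 111 + 131 = 242)
K(E, V) = E³ (K(E, V) = E²*E = E³)
C = 582 (C = -2*(-49 - 1*242) = -2*(-49 - 242) = -2*(-291) = 582)
(-8547 + K(124, 159/7)) + C = (-8547 + 124³) + 582 = (-8547 + 1906624) + 582 = 1898077 + 582 = 1898659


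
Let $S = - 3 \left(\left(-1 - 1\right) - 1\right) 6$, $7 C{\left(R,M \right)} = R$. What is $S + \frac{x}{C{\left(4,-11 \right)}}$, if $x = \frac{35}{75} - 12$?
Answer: $\frac{2029}{60} \approx 33.817$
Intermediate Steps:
$C{\left(R,M \right)} = \frac{R}{7}$
$x = - \frac{173}{15}$ ($x = 35 \cdot \frac{1}{75} - 12 = \frac{7}{15} - 12 = - \frac{173}{15} \approx -11.533$)
$S = 54$ ($S = - 3 \left(-2 - 1\right) 6 = \left(-3\right) \left(-3\right) 6 = 9 \cdot 6 = 54$)
$S + \frac{x}{C{\left(4,-11 \right)}} = 54 + \frac{1}{\frac{1}{7} \cdot 4} \left(- \frac{173}{15}\right) = 54 + \frac{1}{\frac{4}{7}} \left(- \frac{173}{15}\right) = 54 + \frac{7}{4} \left(- \frac{173}{15}\right) = 54 - \frac{1211}{60} = \frac{2029}{60}$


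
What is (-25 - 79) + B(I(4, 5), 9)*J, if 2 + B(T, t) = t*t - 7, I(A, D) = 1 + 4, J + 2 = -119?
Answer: -8816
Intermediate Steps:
J = -121 (J = -2 - 119 = -121)
I(A, D) = 5
B(T, t) = -9 + t**2 (B(T, t) = -2 + (t*t - 7) = -2 + (t**2 - 7) = -2 + (-7 + t**2) = -9 + t**2)
(-25 - 79) + B(I(4, 5), 9)*J = (-25 - 79) + (-9 + 9**2)*(-121) = -104 + (-9 + 81)*(-121) = -104 + 72*(-121) = -104 - 8712 = -8816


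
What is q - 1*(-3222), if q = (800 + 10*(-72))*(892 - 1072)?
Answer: -11178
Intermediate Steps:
q = -14400 (q = (800 - 720)*(-180) = 80*(-180) = -14400)
q - 1*(-3222) = -14400 - 1*(-3222) = -14400 + 3222 = -11178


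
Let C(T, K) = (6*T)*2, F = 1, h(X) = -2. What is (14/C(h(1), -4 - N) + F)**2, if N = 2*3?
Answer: 25/144 ≈ 0.17361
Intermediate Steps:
N = 6
C(T, K) = 12*T
(14/C(h(1), -4 - N) + F)**2 = (14/((12*(-2))) + 1)**2 = (14/(-24) + 1)**2 = (14*(-1/24) + 1)**2 = (-7/12 + 1)**2 = (5/12)**2 = 25/144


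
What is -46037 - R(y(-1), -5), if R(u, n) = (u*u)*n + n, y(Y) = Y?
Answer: -46027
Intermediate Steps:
R(u, n) = n + n*u² (R(u, n) = u²*n + n = n*u² + n = n + n*u²)
-46037 - R(y(-1), -5) = -46037 - (-5)*(1 + (-1)²) = -46037 - (-5)*(1 + 1) = -46037 - (-5)*2 = -46037 - 1*(-10) = -46037 + 10 = -46027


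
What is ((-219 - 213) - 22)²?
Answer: 206116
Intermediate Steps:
((-219 - 213) - 22)² = (-432 - 22)² = (-454)² = 206116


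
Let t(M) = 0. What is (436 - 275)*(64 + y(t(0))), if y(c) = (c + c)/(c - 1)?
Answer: 10304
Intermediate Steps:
y(c) = 2*c/(-1 + c) (y(c) = (2*c)/(-1 + c) = 2*c/(-1 + c))
(436 - 275)*(64 + y(t(0))) = (436 - 275)*(64 + 2*0/(-1 + 0)) = 161*(64 + 2*0/(-1)) = 161*(64 + 2*0*(-1)) = 161*(64 + 0) = 161*64 = 10304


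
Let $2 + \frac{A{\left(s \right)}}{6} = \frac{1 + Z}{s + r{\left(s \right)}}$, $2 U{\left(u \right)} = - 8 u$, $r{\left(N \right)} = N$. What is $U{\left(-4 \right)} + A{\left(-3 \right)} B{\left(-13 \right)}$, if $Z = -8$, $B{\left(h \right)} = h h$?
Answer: $-829$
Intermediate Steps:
$B{\left(h \right)} = h^{2}$
$U{\left(u \right)} = - 4 u$ ($U{\left(u \right)} = \frac{\left(-8\right) u}{2} = - 4 u$)
$A{\left(s \right)} = -12 - \frac{21}{s}$ ($A{\left(s \right)} = -12 + 6 \frac{1 - 8}{s + s} = -12 + 6 \left(- \frac{7}{2 s}\right) = -12 - \frac{21}{s}$)
$U{\left(-4 \right)} + A{\left(-3 \right)} B{\left(-13 \right)} = \left(-4\right) \left(-4\right) + \left(-12 - \frac{21}{-3}\right) \left(-13\right)^{2} = 16 + \left(-12 - -7\right) 169 = 16 + \left(-12 + 7\right) 169 = 16 - 845 = -829$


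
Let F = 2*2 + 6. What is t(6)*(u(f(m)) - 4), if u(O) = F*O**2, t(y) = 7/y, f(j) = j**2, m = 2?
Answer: 182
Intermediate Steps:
F = 10 (F = 4 + 6 = 10)
u(O) = 10*O**2
t(6)*(u(f(m)) - 4) = (7/6)*(10*(2**2)**2 - 4) = (7*(1/6))*(10*4**2 - 4) = 7*(10*16 - 4)/6 = 7*(160 - 4)/6 = (7/6)*156 = 182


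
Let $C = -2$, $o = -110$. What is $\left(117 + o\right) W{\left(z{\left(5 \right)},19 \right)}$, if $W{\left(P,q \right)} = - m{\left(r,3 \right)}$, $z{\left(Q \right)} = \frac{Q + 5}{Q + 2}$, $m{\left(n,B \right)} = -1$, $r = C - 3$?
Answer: $7$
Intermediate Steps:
$r = -5$ ($r = -2 - 3 = -5$)
$z{\left(Q \right)} = \frac{5 + Q}{2 + Q}$
$W{\left(P,q \right)} = 1$ ($W{\left(P,q \right)} = \left(-1\right) \left(-1\right) = 1$)
$\left(117 + o\right) W{\left(z{\left(5 \right)},19 \right)} = \left(117 - 110\right) 1 = 7 \cdot 1 = 7$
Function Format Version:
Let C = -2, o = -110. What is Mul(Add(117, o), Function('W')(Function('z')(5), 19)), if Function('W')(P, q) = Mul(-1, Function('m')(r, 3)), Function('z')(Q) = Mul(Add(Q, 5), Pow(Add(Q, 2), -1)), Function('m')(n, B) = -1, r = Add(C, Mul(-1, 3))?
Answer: 7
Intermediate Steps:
r = -5 (r = Add(-2, Mul(-1, 3)) = Add(-2, -3) = -5)
Function('z')(Q) = Mul(Pow(Add(2, Q), -1), Add(5, Q)) (Function('z')(Q) = Mul(Add(5, Q), Pow(Add(2, Q), -1)) = Mul(Pow(Add(2, Q), -1), Add(5, Q)))
Function('W')(P, q) = 1 (Function('W')(P, q) = Mul(-1, -1) = 1)
Mul(Add(117, o), Function('W')(Function('z')(5), 19)) = Mul(Add(117, -110), 1) = Mul(7, 1) = 7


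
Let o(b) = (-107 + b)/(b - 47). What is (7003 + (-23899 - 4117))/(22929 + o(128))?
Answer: -567351/619090 ≈ -0.91643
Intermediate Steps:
o(b) = (-107 + b)/(-47 + b)
(7003 + (-23899 - 4117))/(22929 + o(128)) = (7003 + (-23899 - 4117))/(22929 + (-107 + 128)/(-47 + 128)) = (7003 - 28016)/(22929 + 21/81) = -21013/(22929 + (1/81)*21) = -21013/(22929 + 7/27) = -21013/619090/27 = -21013*27/619090 = -567351/619090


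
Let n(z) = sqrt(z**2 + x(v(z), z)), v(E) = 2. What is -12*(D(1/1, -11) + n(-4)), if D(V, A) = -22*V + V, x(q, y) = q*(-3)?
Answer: 252 - 12*sqrt(10) ≈ 214.05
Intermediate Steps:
x(q, y) = -3*q
D(V, A) = -21*V
n(z) = sqrt(-6 + z**2) (n(z) = sqrt(z**2 - 3*2) = sqrt(z**2 - 6) = sqrt(-6 + z**2))
-12*(D(1/1, -11) + n(-4)) = -12*(-21/1 + sqrt(-6 + (-4)**2)) = -12*(-21 + sqrt(-6 + 16)) = -12*(-21*1 + sqrt(10)) = -12*(-21 + sqrt(10)) = 252 - 12*sqrt(10)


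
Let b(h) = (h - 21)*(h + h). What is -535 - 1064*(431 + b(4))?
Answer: -314415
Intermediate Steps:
b(h) = 2*h*(-21 + h) (b(h) = (-21 + h)*(2*h) = 2*h*(-21 + h))
-535 - 1064*(431 + b(4)) = -535 - 1064*(431 + 2*4*(-21 + 4)) = -535 - 1064*(431 + 2*4*(-17)) = -535 - 1064*(431 - 136) = -535 - 1064*295 = -535 - 313880 = -314415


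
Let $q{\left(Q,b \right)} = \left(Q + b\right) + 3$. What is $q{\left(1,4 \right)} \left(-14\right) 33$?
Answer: $-3696$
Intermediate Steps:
$q{\left(Q,b \right)} = 3 + Q + b$
$q{\left(1,4 \right)} \left(-14\right) 33 = \left(3 + 1 + 4\right) \left(-14\right) 33 = 8 \left(-14\right) 33 = \left(-112\right) 33 = -3696$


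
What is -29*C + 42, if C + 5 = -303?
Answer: 8974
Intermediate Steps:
C = -308 (C = -5 - 303 = -308)
-29*C + 42 = -29*(-308) + 42 = 8932 + 42 = 8974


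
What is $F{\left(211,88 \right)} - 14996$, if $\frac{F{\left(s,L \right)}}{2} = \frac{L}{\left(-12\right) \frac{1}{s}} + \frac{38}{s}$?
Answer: $- \frac{11451164}{633} \approx -18090.0$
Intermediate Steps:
$F{\left(s,L \right)} = \frac{76}{s} - \frac{L s}{6}$ ($F{\left(s,L \right)} = 2 \left(\frac{L}{\left(-12\right) \frac{1}{s}} + \frac{38}{s}\right) = 2 \left(L \left(- \frac{s}{12}\right) + \frac{38}{s}\right) = 2 \left(- \frac{L s}{12} + \frac{38}{s}\right) = 2 \left(\frac{38}{s} - \frac{L s}{12}\right) = \frac{76}{s} - \frac{L s}{6}$)
$F{\left(211,88 \right)} - 14996 = \left(\frac{76}{211} - \frac{44}{3} \cdot 211\right) - 14996 = \left(76 \cdot \frac{1}{211} - \frac{9284}{3}\right) - 14996 = \left(\frac{76}{211} - \frac{9284}{3}\right) - 14996 = - \frac{1958696}{633} - 14996 = - \frac{11451164}{633}$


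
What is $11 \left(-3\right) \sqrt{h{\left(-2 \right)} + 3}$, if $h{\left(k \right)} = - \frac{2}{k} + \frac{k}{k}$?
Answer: $- 33 \sqrt{5} \approx -73.79$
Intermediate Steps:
$h{\left(k \right)} = 1 - \frac{2}{k}$ ($h{\left(k \right)} = - \frac{2}{k} + 1 = 1 - \frac{2}{k}$)
$11 \left(-3\right) \sqrt{h{\left(-2 \right)} + 3} = 11 \left(-3\right) \sqrt{\frac{-2 - 2}{-2} + 3} = - 33 \sqrt{\left(- \frac{1}{2}\right) \left(-4\right) + 3} = - 33 \sqrt{2 + 3} = - 33 \sqrt{5}$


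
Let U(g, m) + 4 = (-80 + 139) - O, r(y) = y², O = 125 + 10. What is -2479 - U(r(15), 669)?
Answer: -2399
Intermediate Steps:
O = 135
U(g, m) = -80 (U(g, m) = -4 + ((-80 + 139) - 1*135) = -4 + (59 - 135) = -4 - 76 = -80)
-2479 - U(r(15), 669) = -2479 - 1*(-80) = -2479 + 80 = -2399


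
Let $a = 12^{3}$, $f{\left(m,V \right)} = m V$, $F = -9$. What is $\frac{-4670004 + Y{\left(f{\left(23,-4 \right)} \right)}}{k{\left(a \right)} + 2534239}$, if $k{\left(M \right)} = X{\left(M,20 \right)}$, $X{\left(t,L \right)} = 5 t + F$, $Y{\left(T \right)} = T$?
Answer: $- \frac{2335048}{1271435} \approx -1.8365$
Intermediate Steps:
$f{\left(m,V \right)} = V m$
$a = 1728$
$X{\left(t,L \right)} = -9 + 5 t$ ($X{\left(t,L \right)} = 5 t - 9 = -9 + 5 t$)
$k{\left(M \right)} = -9 + 5 M$
$\frac{-4670004 + Y{\left(f{\left(23,-4 \right)} \right)}}{k{\left(a \right)} + 2534239} = \frac{-4670004 - 92}{\left(-9 + 5 \cdot 1728\right) + 2534239} = \frac{-4670004 - 92}{\left(-9 + 8640\right) + 2534239} = - \frac{4670096}{8631 + 2534239} = - \frac{4670096}{2542870} = \left(-4670096\right) \frac{1}{2542870} = - \frac{2335048}{1271435}$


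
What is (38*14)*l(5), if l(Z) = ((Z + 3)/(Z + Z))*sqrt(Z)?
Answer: 2128*sqrt(5)/5 ≈ 951.67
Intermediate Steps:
l(Z) = (3 + Z)/(2*sqrt(Z)) (l(Z) = ((3 + Z)/((2*Z)))*sqrt(Z) = ((3 + Z)*(1/(2*Z)))*sqrt(Z) = ((3 + Z)/(2*Z))*sqrt(Z) = (3 + Z)/(2*sqrt(Z)))
(38*14)*l(5) = (38*14)*((3 + 5)/(2*sqrt(5))) = 532*((1/2)*(sqrt(5)/5)*8) = 532*(4*sqrt(5)/5) = 2128*sqrt(5)/5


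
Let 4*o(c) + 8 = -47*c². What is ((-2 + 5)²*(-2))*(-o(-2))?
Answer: -882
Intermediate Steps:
o(c) = -2 - 47*c²/4 (o(c) = -2 + (-47*c²)/4 = -2 - 47*c²/4)
((-2 + 5)²*(-2))*(-o(-2)) = ((-2 + 5)²*(-2))*(-(-2 - 47/4*(-2)²)) = (3²*(-2))*(-(-2 - 47/4*4)) = (9*(-2))*(-(-2 - 47)) = -(-18)*(-49) = -18*49 = -882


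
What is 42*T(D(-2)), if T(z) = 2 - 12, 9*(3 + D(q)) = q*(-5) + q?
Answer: -420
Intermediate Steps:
D(q) = -3 - 4*q/9 (D(q) = -3 + (q*(-5) + q)/9 = -3 + (-5*q + q)/9 = -3 + (-4*q)/9 = -3 - 4*q/9)
T(z) = -10
42*T(D(-2)) = 42*(-10) = -420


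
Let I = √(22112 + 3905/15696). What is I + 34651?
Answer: 34651 + √37831050413/1308 ≈ 34800.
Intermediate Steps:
I = √37831050413/1308 (I = √(22112 + 3905*(1/15696)) = √(22112 + 3905/15696) = √(347073857/15696) = √37831050413/1308 ≈ 148.70)
I + 34651 = √37831050413/1308 + 34651 = 34651 + √37831050413/1308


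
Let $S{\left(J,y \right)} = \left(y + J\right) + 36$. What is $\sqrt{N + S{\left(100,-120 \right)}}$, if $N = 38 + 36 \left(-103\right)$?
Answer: $3 i \sqrt{406} \approx 60.448 i$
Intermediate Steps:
$S{\left(J,y \right)} = 36 + J + y$ ($S{\left(J,y \right)} = \left(J + y\right) + 36 = 36 + J + y$)
$N = -3670$ ($N = 38 - 3708 = -3670$)
$\sqrt{N + S{\left(100,-120 \right)}} = \sqrt{-3670 + \left(36 + 100 - 120\right)} = \sqrt{-3670 + 16} = \sqrt{-3654} = 3 i \sqrt{406}$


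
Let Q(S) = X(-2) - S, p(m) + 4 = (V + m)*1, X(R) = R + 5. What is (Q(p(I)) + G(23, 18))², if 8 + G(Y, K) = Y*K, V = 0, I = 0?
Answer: 170569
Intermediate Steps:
X(R) = 5 + R
G(Y, K) = -8 + K*Y (G(Y, K) = -8 + Y*K = -8 + K*Y)
p(m) = -4 + m (p(m) = -4 + (0 + m)*1 = -4 + m*1 = -4 + m)
Q(S) = 3 - S (Q(S) = (5 - 2) - S = 3 - S)
(Q(p(I)) + G(23, 18))² = ((3 - (-4 + 0)) + (-8 + 18*23))² = ((3 - 1*(-4)) + (-8 + 414))² = ((3 + 4) + 406)² = (7 + 406)² = 413² = 170569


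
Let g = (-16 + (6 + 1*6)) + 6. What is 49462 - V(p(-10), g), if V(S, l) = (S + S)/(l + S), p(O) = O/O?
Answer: 148384/3 ≈ 49461.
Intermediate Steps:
g = 2 (g = (-16 + (6 + 6)) + 6 = (-16 + 12) + 6 = -4 + 6 = 2)
p(O) = 1
V(S, l) = 2*S/(S + l) (V(S, l) = (2*S)/(S + l) = 2*S/(S + l))
49462 - V(p(-10), g) = 49462 - 2/(1 + 2) = 49462 - 2/3 = 49462 - 1*⅔ = 49462 - ⅔ = 148384/3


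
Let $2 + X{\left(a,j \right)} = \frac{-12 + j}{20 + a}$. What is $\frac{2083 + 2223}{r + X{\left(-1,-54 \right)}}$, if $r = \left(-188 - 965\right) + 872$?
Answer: $- \frac{81814}{5443} \approx -15.031$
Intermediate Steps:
$X{\left(a,j \right)} = -2 + \frac{-12 + j}{20 + a}$
$r = -281$ ($r = -1153 + 872 = -281$)
$\frac{2083 + 2223}{r + X{\left(-1,-54 \right)}} = \frac{2083 + 2223}{-281 + \frac{-52 - 54 - -2}{20 - 1}} = \frac{4306}{-281 + \frac{-52 - 54 + 2}{19}} = \frac{4306}{-281 + \frac{1}{19} \left(-104\right)} = \frac{4306}{-281 - \frac{104}{19}} = \frac{4306}{- \frac{5443}{19}} = 4306 \left(- \frac{19}{5443}\right) = - \frac{81814}{5443}$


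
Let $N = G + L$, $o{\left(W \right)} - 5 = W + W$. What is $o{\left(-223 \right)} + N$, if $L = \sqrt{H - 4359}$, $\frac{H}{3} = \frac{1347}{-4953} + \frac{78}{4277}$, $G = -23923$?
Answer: $-24364 + \frac{3 i \sqrt{142924318750486}}{543179} \approx -24364.0 + 66.028 i$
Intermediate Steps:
$H = - \frac{413445}{543179}$ ($H = 3 \left(\frac{1347}{-4953} + \frac{78}{4277}\right) = 3 \left(1347 \left(- \frac{1}{4953}\right) + 78 \cdot \frac{1}{4277}\right) = 3 \left(- \frac{449}{1651} + \frac{6}{329}\right) = 3 \left(- \frac{137815}{543179}\right) = - \frac{413445}{543179} \approx -0.76116$)
$o{\left(W \right)} = 5 + 2 W$ ($o{\left(W \right)} = 5 + \left(W + W\right) = 5 + 2 W$)
$L = \frac{3 i \sqrt{142924318750486}}{543179}$ ($L = \sqrt{- \frac{413445}{543179} - 4359} = \sqrt{- \frac{2368130706}{543179}} = \frac{3 i \sqrt{142924318750486}}{543179} \approx 66.028 i$)
$N = -23923 + \frac{3 i \sqrt{142924318750486}}{543179} \approx -23923.0 + 66.028 i$
$o{\left(-223 \right)} + N = \left(5 + 2 \left(-223\right)\right) - \left(23923 - \frac{3 i \sqrt{142924318750486}}{543179}\right) = \left(5 - 446\right) - \left(23923 - \frac{3 i \sqrt{142924318750486}}{543179}\right) = -441 - \left(23923 - \frac{3 i \sqrt{142924318750486}}{543179}\right) = -24364 + \frac{3 i \sqrt{142924318750486}}{543179}$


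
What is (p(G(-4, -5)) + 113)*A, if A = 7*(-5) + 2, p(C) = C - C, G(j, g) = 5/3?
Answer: -3729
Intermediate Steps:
G(j, g) = 5/3 (G(j, g) = 5*(⅓) = 5/3)
p(C) = 0
A = -33 (A = -35 + 2 = -33)
(p(G(-4, -5)) + 113)*A = (0 + 113)*(-33) = 113*(-33) = -3729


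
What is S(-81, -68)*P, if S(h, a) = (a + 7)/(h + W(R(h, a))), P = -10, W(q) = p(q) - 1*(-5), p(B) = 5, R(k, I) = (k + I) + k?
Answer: -610/71 ≈ -8.5916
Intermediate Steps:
R(k, I) = I + 2*k (R(k, I) = (I + k) + k = I + 2*k)
W(q) = 10 (W(q) = 5 - 1*(-5) = 5 + 5 = 10)
S(h, a) = (7 + a)/(10 + h) (S(h, a) = (a + 7)/(h + 10) = (7 + a)/(10 + h))
S(-81, -68)*P = ((7 - 68)/(10 - 81))*(-10) = (-61/(-71))*(-10) = -1/71*(-61)*(-10) = (61/71)*(-10) = -610/71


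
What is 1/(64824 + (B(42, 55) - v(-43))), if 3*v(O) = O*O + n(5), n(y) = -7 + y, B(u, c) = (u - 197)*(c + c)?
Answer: 3/141475 ≈ 2.1205e-5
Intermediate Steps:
B(u, c) = 2*c*(-197 + u) (B(u, c) = (-197 + u)*(2*c) = 2*c*(-197 + u))
v(O) = -⅔ + O²/3 (v(O) = (O*O + (-7 + 5))/3 = (O² - 2)/3 = (-2 + O²)/3 = -⅔ + O²/3)
1/(64824 + (B(42, 55) - v(-43))) = 1/(64824 + (2*55*(-197 + 42) - (-⅔ + (⅓)*(-43)²))) = 1/(64824 + (2*55*(-155) - (-⅔ + (⅓)*1849))) = 1/(64824 + (-17050 - (-⅔ + 1849/3))) = 1/(64824 + (-17050 - 1*1847/3)) = 1/(64824 + (-17050 - 1847/3)) = 1/(64824 - 52997/3) = 1/(141475/3) = 3/141475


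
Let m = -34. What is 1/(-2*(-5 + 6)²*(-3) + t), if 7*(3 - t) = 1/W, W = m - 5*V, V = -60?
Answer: 1862/16757 ≈ 0.11112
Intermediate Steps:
W = 266 (W = -34 - 5*(-60) = -34 + 300 = 266)
t = 5585/1862 (t = 3 - ⅐/266 = 3 - ⅐*1/266 = 3 - 1/1862 = 5585/1862 ≈ 2.9995)
1/(-2*(-5 + 6)²*(-3) + t) = 1/(-2*(-5 + 6)²*(-3) + 5585/1862) = 1/(-2*1²*(-3) + 5585/1862) = 1/(-2*1*(-3) + 5585/1862) = 1/(-2*(-3) + 5585/1862) = 1/(6 + 5585/1862) = 1/(16757/1862) = 1862/16757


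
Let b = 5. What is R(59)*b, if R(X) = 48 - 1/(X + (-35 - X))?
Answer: 1681/7 ≈ 240.14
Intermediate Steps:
R(X) = 1681/35 (R(X) = 48 - 1/(-35) = 48 - 1*(-1/35) = 48 + 1/35 = 1681/35)
R(59)*b = (1681/35)*5 = 1681/7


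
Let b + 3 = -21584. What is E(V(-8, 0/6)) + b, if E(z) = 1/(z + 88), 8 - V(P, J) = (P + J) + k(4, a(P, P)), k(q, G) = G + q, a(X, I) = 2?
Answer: -2115525/98 ≈ -21587.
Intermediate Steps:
b = -21587 (b = -3 - 21584 = -21587)
V(P, J) = 2 - J - P (V(P, J) = 8 - ((P + J) + (2 + 4)) = 8 - ((J + P) + 6) = 8 - (6 + J + P) = 8 + (-6 - J - P) = 2 - J - P)
E(z) = 1/(88 + z)
E(V(-8, 0/6)) + b = 1/(88 + (2 - 0/6 - 1*(-8))) - 21587 = 1/(88 + (2 - 0/6 + 8)) - 21587 = 1/(88 + (2 - 1*0 + 8)) - 21587 = 1/(88 + (2 + 0 + 8)) - 21587 = 1/(88 + 10) - 21587 = 1/98 - 21587 = -2115525/98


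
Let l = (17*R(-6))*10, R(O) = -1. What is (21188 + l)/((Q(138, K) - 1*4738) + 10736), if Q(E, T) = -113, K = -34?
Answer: 21018/5885 ≈ 3.5715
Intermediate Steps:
l = -170 (l = (17*(-1))*10 = -17*10 = -170)
(21188 + l)/((Q(138, K) - 1*4738) + 10736) = (21188 - 170)/((-113 - 1*4738) + 10736) = 21018/((-113 - 4738) + 10736) = 21018/(-4851 + 10736) = 21018/5885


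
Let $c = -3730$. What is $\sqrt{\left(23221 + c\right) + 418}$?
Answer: $\sqrt{19909} \approx 141.1$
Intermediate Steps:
$\sqrt{\left(23221 + c\right) + 418} = \sqrt{\left(23221 - 3730\right) + 418} = \sqrt{19491 + 418} = \sqrt{19909}$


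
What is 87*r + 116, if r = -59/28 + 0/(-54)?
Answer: -1885/28 ≈ -67.321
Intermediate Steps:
r = -59/28 (r = -59*1/28 + 0*(-1/54) = -59/28 + 0 = -59/28 ≈ -2.1071)
87*r + 116 = 87*(-59/28) + 116 = -5133/28 + 116 = -1885/28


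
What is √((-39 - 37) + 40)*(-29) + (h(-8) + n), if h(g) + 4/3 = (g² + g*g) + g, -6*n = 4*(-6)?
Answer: 368/3 - 174*I ≈ 122.67 - 174.0*I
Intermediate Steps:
n = 4 (n = -2*(-6)/3 = -⅙*(-24) = 4)
h(g) = -4/3 + g + 2*g² (h(g) = -4/3 + ((g² + g*g) + g) = -4/3 + ((g² + g²) + g) = -4/3 + (2*g² + g) = -4/3 + (g + 2*g²) = -4/3 + g + 2*g²)
√((-39 - 37) + 40)*(-29) + (h(-8) + n) = √((-39 - 37) + 40)*(-29) + ((-4/3 - 8 + 2*(-8)²) + 4) = √(-76 + 40)*(-29) + ((-4/3 - 8 + 2*64) + 4) = √(-36)*(-29) + ((-4/3 - 8 + 128) + 4) = (6*I)*(-29) + (356/3 + 4) = -174*I + 368/3 = 368/3 - 174*I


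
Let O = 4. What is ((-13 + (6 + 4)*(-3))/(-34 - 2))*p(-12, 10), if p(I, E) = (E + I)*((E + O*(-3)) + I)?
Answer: 301/9 ≈ 33.444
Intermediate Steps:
p(I, E) = (E + I)*(-12 + E + I) (p(I, E) = (E + I)*((E + 4*(-3)) + I) = (E + I)*((E - 12) + I) = (E + I)*((-12 + E) + I) = (E + I)*(-12 + E + I))
((-13 + (6 + 4)*(-3))/(-34 - 2))*p(-12, 10) = ((-13 + (6 + 4)*(-3))/(-34 - 2))*(10² + (-12)² - 12*10 - 12*(-12) + 2*10*(-12)) = ((-13 + 10*(-3))/(-36))*(100 + 144 - 120 + 144 - 240) = ((-13 - 30)*(-1/36))*28 = -43*(-1/36)*28 = (43/36)*28 = 301/9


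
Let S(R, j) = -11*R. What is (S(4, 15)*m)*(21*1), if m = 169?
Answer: -156156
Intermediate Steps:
(S(4, 15)*m)*(21*1) = (-11*4*169)*(21*1) = -44*169*21 = -7436*21 = -156156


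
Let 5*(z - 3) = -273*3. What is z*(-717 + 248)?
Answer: 377076/5 ≈ 75415.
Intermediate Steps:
z = -804/5 (z = 3 + (-273*3)/5 = 3 + (1/5)*(-819) = 3 - 819/5 = -804/5 ≈ -160.80)
z*(-717 + 248) = -804*(-717 + 248)/5 = -804/5*(-469) = 377076/5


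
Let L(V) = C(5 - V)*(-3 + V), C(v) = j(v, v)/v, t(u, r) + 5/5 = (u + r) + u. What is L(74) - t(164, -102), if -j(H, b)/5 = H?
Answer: -580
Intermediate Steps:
j(H, b) = -5*H
t(u, r) = -1 + r + 2*u (t(u, r) = -1 + ((u + r) + u) = -1 + ((r + u) + u) = -1 + (r + 2*u) = -1 + r + 2*u)
C(v) = -5 (C(v) = (-5*v)/v = -5)
L(V) = 15 - 5*V (L(V) = -5*(-3 + V) = 15 - 5*V)
L(74) - t(164, -102) = (15 - 5*74) - (-1 - 102 + 2*164) = (15 - 370) - (-1 - 102 + 328) = -355 - 1*225 = -355 - 225 = -580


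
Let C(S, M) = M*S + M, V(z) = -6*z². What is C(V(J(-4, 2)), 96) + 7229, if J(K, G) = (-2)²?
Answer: -1891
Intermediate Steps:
J(K, G) = 4
V(z) = -6*z²
C(S, M) = M + M*S
C(V(J(-4, 2)), 96) + 7229 = 96*(1 - 6*4²) + 7229 = 96*(1 - 6*16) + 7229 = 96*(1 - 96) + 7229 = 96*(-95) + 7229 = -9120 + 7229 = -1891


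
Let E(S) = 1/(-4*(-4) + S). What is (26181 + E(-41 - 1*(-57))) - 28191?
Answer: -64319/32 ≈ -2010.0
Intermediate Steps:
E(S) = 1/(16 + S)
(26181 + E(-41 - 1*(-57))) - 28191 = (26181 + 1/(16 + (-41 - 1*(-57)))) - 28191 = (26181 + 1/(16 + (-41 + 57))) - 28191 = (26181 + 1/(16 + 16)) - 28191 = (26181 + 1/32) - 28191 = 837793/32 - 28191 = -64319/32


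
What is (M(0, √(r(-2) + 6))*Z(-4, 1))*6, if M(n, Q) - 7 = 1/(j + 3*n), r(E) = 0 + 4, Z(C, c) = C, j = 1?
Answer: -192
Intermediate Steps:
r(E) = 4
M(n, Q) = 7 + 1/(1 + 3*n)
(M(0, √(r(-2) + 6))*Z(-4, 1))*6 = (((8 + 21*0)/(1 + 3*0))*(-4))*6 = (((8 + 0)/(1 + 0))*(-4))*6 = ((8/1)*(-4))*6 = ((1*8)*(-4))*6 = (8*(-4))*6 = -32*6 = -192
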